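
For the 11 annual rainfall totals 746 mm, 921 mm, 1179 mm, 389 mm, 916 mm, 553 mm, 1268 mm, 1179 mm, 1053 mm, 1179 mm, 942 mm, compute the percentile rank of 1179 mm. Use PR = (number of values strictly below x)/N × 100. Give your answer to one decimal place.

63.6

N = 11.
Strictly below 1179: 7. Equal to 1179: 3.
PR = 7/11 × 100 = 63.6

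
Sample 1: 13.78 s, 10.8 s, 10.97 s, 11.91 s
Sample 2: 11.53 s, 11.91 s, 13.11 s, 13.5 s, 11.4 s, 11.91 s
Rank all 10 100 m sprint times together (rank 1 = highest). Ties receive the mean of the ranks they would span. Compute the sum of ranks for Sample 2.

Sorted (descending): 13.78, 13.5, 13.11, 11.91, 11.91, 11.91, 11.53, 11.4, 10.97, 10.8
The 3 values of 11.91 occupy positions 4–6 → average rank 5.
Sample 2 values → pooled ranks: 11.53→7, 11.91→5, 13.11→3, 13.5→2, 11.4→8, 11.91→5
Rank sum = 7 + 5 + 3 + 2 + 8 + 5 = 30

30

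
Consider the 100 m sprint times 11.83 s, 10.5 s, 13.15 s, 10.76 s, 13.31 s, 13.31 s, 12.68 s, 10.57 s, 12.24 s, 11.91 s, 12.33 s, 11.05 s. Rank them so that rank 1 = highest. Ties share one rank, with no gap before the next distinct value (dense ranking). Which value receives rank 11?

10.5

Sorted (descending): 13.31, 13.31, 13.15, 12.68, 12.33, 12.24, 11.91, 11.83, 11.05, 10.76, 10.57, 10.5
The 2 values of 13.31 share dense rank 1.
Remaining distinct values take the next consecutive integers.
Rank 11 → value 10.5.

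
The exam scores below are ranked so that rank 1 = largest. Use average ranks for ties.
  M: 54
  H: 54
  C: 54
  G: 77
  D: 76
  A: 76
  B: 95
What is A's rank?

Sorted (descending): 95, 77, 76, 76, 54, 54, 54
The 2 values of 76 occupy positions 3–4 → average rank (3+4)/2 = 3.5.
The 3 values of 54 occupy positions 5–7 → average rank 6.
A has value 76 → rank 3.5.

3.5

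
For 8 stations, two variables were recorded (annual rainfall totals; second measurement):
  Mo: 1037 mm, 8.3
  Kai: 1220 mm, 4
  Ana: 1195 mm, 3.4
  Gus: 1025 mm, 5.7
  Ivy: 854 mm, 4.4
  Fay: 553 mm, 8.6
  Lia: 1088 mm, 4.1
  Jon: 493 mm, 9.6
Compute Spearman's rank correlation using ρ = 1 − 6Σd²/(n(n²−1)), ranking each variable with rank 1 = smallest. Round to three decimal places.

-0.881

Ranks of variable 1: 5, 8, 7, 4, 3, 2, 6, 1
Ranks of variable 2: 6, 2, 1, 5, 4, 7, 3, 8
d = r₁ − r₂: -1, 6, 6, -1, -1, -5, 3, -7
d²: 1, 36, 36, 1, 1, 25, 9, 49; Σd² = 158
ρ = 1 − 6·158/(8·63) = 1 − 948/504 = -0.881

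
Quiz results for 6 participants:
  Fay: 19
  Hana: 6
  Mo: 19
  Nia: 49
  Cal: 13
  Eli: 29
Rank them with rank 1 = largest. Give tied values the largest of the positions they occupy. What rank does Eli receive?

2

Sorted (descending): 49, 29, 19, 19, 13, 6
The 2 values of 19 occupy positions 3–4 → each gets rank 4.
Eli has value 29 → rank 2.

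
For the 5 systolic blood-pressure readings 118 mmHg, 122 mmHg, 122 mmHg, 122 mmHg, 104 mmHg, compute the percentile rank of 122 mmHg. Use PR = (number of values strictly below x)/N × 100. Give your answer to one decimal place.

40.0

N = 5.
Strictly below 122: 2. Equal to 122: 3.
PR = 2/5 × 100 = 40.0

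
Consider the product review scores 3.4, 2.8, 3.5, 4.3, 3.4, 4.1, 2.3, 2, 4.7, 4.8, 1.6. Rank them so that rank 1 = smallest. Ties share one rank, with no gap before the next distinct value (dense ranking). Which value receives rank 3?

Sorted (ascending): 1.6, 2, 2.3, 2.8, 3.4, 3.4, 3.5, 4.1, 4.3, 4.7, 4.8
The 2 values of 3.4 share dense rank 5.
Remaining distinct values take the next consecutive integers.
Rank 3 → value 2.3.

2.3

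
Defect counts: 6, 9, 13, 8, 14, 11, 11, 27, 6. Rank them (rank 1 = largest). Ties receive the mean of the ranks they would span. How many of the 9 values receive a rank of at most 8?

Sorted (descending): 27, 14, 13, 11, 11, 9, 8, 6, 6
The 2 values of 11 occupy positions 4–5 → average rank (4+5)/2 = 4.5.
The 2 values of 6 occupy positions 8–9 → average rank (8+9)/2 = 8.5.
Ranks ≤ 8: {1, 2, 3, 4.5, 4.5, 6, 7} → 7 values.

7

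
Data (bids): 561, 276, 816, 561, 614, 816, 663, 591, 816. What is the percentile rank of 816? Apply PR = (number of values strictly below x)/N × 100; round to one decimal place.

66.7

N = 9.
Strictly below 816: 6. Equal to 816: 3.
PR = 6/9 × 100 = 66.7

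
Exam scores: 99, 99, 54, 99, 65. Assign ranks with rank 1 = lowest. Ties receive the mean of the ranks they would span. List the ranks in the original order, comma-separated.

Sorted (ascending): 54, 65, 99, 99, 99
The 3 values of 99 occupy positions 3–5 → average rank 4.

4, 4, 1, 4, 2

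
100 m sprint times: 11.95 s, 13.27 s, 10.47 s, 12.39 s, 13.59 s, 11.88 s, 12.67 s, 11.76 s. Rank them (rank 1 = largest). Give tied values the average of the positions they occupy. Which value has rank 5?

11.95

Sorted (descending): 13.59, 13.27, 12.67, 12.39, 11.95, 11.88, 11.76, 10.47
No ties — each value takes its position as its rank.
Rank 5 → value 11.95.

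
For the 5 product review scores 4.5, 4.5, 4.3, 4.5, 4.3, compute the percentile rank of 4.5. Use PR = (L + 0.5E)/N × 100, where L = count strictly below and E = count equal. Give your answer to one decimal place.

70.0

N = 5.
Strictly below 4.5: 2. Equal to 4.5: 3.
PR = (2 + 0.5·3)/5 × 100 = 70.0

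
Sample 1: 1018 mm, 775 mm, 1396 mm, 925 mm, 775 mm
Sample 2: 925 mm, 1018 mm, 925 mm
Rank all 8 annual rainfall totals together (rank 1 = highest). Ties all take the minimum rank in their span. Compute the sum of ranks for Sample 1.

21

Sorted (descending): 1396, 1018, 1018, 925, 925, 925, 775, 775
The 2 values of 1018 occupy positions 2–3 → each gets rank 2.
The 3 values of 925 occupy positions 4–6 → each gets rank 4.
The 2 values of 775 occupy positions 7–8 → each gets rank 7.
Sample 1 values → pooled ranks: 1018→2, 775→7, 1396→1, 925→4, 775→7
Rank sum = 2 + 7 + 1 + 4 + 7 = 21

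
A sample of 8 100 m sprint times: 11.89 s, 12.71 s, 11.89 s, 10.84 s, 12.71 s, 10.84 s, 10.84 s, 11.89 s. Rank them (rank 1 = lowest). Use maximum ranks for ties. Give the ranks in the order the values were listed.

6, 8, 6, 3, 8, 3, 3, 6

Sorted (ascending): 10.84, 10.84, 10.84, 11.89, 11.89, 11.89, 12.71, 12.71
The 3 values of 10.84 occupy positions 1–3 → each gets rank 3.
The 3 values of 11.89 occupy positions 4–6 → each gets rank 6.
The 2 values of 12.71 occupy positions 7–8 → each gets rank 8.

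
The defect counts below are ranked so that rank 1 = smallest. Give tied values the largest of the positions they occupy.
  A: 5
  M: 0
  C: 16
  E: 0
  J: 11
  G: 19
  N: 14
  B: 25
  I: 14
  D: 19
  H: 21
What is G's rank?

Sorted (ascending): 0, 0, 5, 11, 14, 14, 16, 19, 19, 21, 25
The 2 values of 0 occupy positions 1–2 → each gets rank 2.
The 2 values of 14 occupy positions 5–6 → each gets rank 6.
The 2 values of 19 occupy positions 8–9 → each gets rank 9.
G has value 19 → rank 9.

9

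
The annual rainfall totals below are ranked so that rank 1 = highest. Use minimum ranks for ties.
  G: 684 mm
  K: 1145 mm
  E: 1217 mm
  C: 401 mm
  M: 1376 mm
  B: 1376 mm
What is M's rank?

1

Sorted (descending): 1376, 1376, 1217, 1145, 684, 401
The 2 values of 1376 occupy positions 1–2 → each gets rank 1.
M has value 1376 mm → rank 1.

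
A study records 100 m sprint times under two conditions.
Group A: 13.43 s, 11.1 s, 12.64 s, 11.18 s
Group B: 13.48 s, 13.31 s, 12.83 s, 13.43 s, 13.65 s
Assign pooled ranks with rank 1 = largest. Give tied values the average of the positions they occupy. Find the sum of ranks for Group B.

17.5

Sorted (descending): 13.65, 13.48, 13.43, 13.43, 13.31, 12.83, 12.64, 11.18, 11.1
The 2 values of 13.43 occupy positions 3–4 → average rank (3+4)/2 = 3.5.
Group B values → pooled ranks: 13.48→2, 13.31→5, 12.83→6, 13.43→3.5, 13.65→1
Rank sum = 2 + 5 + 6 + 3.5 + 1 = 17.5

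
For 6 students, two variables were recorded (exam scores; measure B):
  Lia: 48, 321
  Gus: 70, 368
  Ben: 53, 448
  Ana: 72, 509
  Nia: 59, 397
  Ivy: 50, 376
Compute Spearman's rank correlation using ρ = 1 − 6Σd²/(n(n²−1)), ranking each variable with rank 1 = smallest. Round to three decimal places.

0.600

Ranks of variable 1: 1, 5, 3, 6, 4, 2
Ranks of variable 2: 1, 2, 5, 6, 4, 3
d = r₁ − r₂: 0, 3, -2, 0, 0, -1
d²: 0, 9, 4, 0, 0, 1; Σd² = 14
ρ = 1 − 6·14/(6·35) = 1 − 84/210 = 0.600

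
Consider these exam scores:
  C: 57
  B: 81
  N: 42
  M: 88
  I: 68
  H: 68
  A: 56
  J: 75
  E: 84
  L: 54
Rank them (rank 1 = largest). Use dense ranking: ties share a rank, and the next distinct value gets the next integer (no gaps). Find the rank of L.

Sorted (descending): 88, 84, 81, 75, 68, 68, 57, 56, 54, 42
The 2 values of 68 share dense rank 5.
Remaining distinct values take the next consecutive integers.
L has value 54 → rank 8.

8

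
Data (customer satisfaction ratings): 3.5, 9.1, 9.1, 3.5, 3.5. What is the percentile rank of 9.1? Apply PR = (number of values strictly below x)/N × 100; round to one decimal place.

N = 5.
Strictly below 9.1: 3. Equal to 9.1: 2.
PR = 3/5 × 100 = 60.0

60.0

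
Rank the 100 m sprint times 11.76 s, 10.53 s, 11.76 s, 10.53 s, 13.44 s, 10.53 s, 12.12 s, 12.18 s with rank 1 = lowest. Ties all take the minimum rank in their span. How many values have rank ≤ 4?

5

Sorted (ascending): 10.53, 10.53, 10.53, 11.76, 11.76, 12.12, 12.18, 13.44
The 3 values of 10.53 occupy positions 1–3 → each gets rank 1.
The 2 values of 11.76 occupy positions 4–5 → each gets rank 4.
Ranks ≤ 4: {1, 1, 1, 4, 4} → 5 values.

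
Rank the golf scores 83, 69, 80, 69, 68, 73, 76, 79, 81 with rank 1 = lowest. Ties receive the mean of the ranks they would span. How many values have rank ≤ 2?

1

Sorted (ascending): 68, 69, 69, 73, 76, 79, 80, 81, 83
The 2 values of 69 occupy positions 2–3 → average rank (2+3)/2 = 2.5.
Ranks ≤ 2: {1} → 1 value.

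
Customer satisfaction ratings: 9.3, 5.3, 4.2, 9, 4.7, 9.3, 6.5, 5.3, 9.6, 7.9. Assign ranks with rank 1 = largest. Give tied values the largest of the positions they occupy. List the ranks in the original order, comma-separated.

Sorted (descending): 9.6, 9.3, 9.3, 9, 7.9, 6.5, 5.3, 5.3, 4.7, 4.2
The 2 values of 9.3 occupy positions 2–3 → each gets rank 3.
The 2 values of 5.3 occupy positions 7–8 → each gets rank 8.

3, 8, 10, 4, 9, 3, 6, 8, 1, 5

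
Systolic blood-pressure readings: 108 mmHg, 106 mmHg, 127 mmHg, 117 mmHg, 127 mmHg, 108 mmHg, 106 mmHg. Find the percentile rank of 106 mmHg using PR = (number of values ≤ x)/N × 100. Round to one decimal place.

N = 7.
Strictly below 106: 0. Equal to 106: 2.
PR = 2/7 × 100 = 28.6

28.6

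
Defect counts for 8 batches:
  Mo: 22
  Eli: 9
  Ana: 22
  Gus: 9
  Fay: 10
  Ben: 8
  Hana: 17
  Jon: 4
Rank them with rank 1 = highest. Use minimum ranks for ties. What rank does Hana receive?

Sorted (descending): 22, 22, 17, 10, 9, 9, 8, 4
The 2 values of 22 occupy positions 1–2 → each gets rank 1.
The 2 values of 9 occupy positions 5–6 → each gets rank 5.
Hana has value 17 → rank 3.

3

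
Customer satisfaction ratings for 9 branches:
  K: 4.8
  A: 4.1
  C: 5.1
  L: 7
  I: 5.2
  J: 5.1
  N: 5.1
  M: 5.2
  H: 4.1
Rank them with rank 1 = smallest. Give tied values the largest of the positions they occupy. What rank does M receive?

Sorted (ascending): 4.1, 4.1, 4.8, 5.1, 5.1, 5.1, 5.2, 5.2, 7
The 2 values of 4.1 occupy positions 1–2 → each gets rank 2.
The 3 values of 5.1 occupy positions 4–6 → each gets rank 6.
The 2 values of 5.2 occupy positions 7–8 → each gets rank 8.
M has value 5.2 → rank 8.

8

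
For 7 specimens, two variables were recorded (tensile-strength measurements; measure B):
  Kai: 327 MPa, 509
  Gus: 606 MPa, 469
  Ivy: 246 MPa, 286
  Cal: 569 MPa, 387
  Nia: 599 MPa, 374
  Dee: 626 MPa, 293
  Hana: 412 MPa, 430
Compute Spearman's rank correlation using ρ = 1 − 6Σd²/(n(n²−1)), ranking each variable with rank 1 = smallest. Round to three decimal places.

-0.036

Ranks of variable 1: 2, 6, 1, 4, 5, 7, 3
Ranks of variable 2: 7, 6, 1, 4, 3, 2, 5
d = r₁ − r₂: -5, 0, 0, 0, 2, 5, -2
d²: 25, 0, 0, 0, 4, 25, 4; Σd² = 58
ρ = 1 − 6·58/(7·48) = 1 − 348/336 = -0.036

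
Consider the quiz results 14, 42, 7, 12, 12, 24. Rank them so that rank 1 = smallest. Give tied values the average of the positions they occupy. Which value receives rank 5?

Sorted (ascending): 7, 12, 12, 14, 24, 42
The 2 values of 12 occupy positions 2–3 → average rank (2+3)/2 = 2.5.
Rank 5 → value 24.

24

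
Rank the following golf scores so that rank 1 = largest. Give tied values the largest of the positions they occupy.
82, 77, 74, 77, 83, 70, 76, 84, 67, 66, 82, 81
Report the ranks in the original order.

4, 7, 9, 7, 2, 10, 8, 1, 11, 12, 4, 5

Sorted (descending): 84, 83, 82, 82, 81, 77, 77, 76, 74, 70, 67, 66
The 2 values of 82 occupy positions 3–4 → each gets rank 4.
The 2 values of 77 occupy positions 6–7 → each gets rank 7.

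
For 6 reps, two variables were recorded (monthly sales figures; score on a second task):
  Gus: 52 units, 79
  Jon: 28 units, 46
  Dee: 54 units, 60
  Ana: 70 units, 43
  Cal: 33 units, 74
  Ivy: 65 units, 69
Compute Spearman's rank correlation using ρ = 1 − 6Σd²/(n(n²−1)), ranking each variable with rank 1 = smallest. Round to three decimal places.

Ranks of variable 1: 3, 1, 4, 6, 2, 5
Ranks of variable 2: 6, 2, 3, 1, 5, 4
d = r₁ − r₂: -3, -1, 1, 5, -3, 1
d²: 9, 1, 1, 25, 9, 1; Σd² = 46
ρ = 1 − 6·46/(6·35) = 1 − 276/210 = -0.314

-0.314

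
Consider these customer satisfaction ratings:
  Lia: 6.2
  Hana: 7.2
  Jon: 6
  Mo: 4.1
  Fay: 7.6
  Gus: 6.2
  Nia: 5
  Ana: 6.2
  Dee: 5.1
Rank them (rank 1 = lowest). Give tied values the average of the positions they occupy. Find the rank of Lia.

6

Sorted (ascending): 4.1, 5, 5.1, 6, 6.2, 6.2, 6.2, 7.2, 7.6
The 3 values of 6.2 occupy positions 5–7 → average rank 6.
Lia has value 6.2 → rank 6.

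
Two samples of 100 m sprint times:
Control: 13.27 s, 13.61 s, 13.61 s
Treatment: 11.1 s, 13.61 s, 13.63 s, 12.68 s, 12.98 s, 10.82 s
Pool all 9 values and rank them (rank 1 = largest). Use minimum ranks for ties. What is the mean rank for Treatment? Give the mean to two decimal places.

Sorted (descending): 13.63, 13.61, 13.61, 13.61, 13.27, 12.98, 12.68, 11.1, 10.82
The 3 values of 13.61 occupy positions 2–4 → each gets rank 2.
Treatment values → pooled ranks: 11.1→8, 13.61→2, 13.63→1, 12.68→7, 12.98→6, 10.82→9
Mean rank = (8 + 2 + 1 + 7 + 6 + 9) / 6 = 5.50

5.50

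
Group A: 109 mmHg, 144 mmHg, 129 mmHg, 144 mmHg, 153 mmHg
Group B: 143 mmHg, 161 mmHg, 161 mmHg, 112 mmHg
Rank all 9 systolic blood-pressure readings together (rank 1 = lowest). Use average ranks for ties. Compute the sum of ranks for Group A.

Sorted (ascending): 109, 112, 129, 143, 144, 144, 153, 161, 161
The 2 values of 144 occupy positions 5–6 → average rank (5+6)/2 = 5.5.
The 2 values of 161 occupy positions 8–9 → average rank (8+9)/2 = 8.5.
Group A values → pooled ranks: 109→1, 144→5.5, 129→3, 144→5.5, 153→7
Rank sum = 1 + 5.5 + 3 + 5.5 + 7 = 22

22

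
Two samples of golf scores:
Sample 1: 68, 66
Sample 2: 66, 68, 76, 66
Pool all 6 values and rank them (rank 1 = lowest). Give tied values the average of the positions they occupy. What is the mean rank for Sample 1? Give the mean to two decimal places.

Sorted (ascending): 66, 66, 66, 68, 68, 76
The 3 values of 66 occupy positions 1–3 → average rank 2.
The 2 values of 68 occupy positions 4–5 → average rank (4+5)/2 = 4.5.
Sample 1 values → pooled ranks: 68→4.5, 66→2
Mean rank = (4.5 + 2) / 2 = 3.25

3.25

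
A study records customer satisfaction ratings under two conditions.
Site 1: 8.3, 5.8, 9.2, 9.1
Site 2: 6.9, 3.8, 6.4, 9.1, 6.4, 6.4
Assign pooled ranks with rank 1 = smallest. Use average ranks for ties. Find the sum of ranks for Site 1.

27.5

Sorted (ascending): 3.8, 5.8, 6.4, 6.4, 6.4, 6.9, 8.3, 9.1, 9.1, 9.2
The 3 values of 6.4 occupy positions 3–5 → average rank 4.
The 2 values of 9.1 occupy positions 8–9 → average rank (8+9)/2 = 8.5.
Site 1 values → pooled ranks: 8.3→7, 5.8→2, 9.2→10, 9.1→8.5
Rank sum = 7 + 2 + 10 + 8.5 = 27.5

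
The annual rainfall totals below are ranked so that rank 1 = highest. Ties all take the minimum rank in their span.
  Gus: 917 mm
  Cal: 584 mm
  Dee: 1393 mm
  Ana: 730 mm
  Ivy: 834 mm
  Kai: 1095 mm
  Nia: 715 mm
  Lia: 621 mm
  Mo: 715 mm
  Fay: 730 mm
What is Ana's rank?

5

Sorted (descending): 1393, 1095, 917, 834, 730, 730, 715, 715, 621, 584
The 2 values of 730 occupy positions 5–6 → each gets rank 5.
The 2 values of 715 occupy positions 7–8 → each gets rank 7.
Ana has value 730 mm → rank 5.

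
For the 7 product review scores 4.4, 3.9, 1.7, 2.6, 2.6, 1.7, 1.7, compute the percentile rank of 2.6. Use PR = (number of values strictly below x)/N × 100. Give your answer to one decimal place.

42.9

N = 7.
Strictly below 2.6: 3. Equal to 2.6: 2.
PR = 3/7 × 100 = 42.9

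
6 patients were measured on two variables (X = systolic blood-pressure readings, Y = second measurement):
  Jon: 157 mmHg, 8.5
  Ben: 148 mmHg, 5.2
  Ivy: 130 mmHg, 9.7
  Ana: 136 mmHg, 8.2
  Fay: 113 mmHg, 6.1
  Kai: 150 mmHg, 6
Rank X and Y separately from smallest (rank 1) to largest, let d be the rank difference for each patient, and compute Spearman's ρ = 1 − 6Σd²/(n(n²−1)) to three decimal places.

-0.143

Ranks of variable 1: 6, 4, 2, 3, 1, 5
Ranks of variable 2: 5, 1, 6, 4, 3, 2
d = r₁ − r₂: 1, 3, -4, -1, -2, 3
d²: 1, 9, 16, 1, 4, 9; Σd² = 40
ρ = 1 − 6·40/(6·35) = 1 − 240/210 = -0.143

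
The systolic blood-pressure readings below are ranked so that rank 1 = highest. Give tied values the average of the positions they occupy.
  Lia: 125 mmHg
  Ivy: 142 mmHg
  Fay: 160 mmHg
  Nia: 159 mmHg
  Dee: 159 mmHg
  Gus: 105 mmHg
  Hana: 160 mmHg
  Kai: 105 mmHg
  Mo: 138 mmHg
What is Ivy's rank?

Sorted (descending): 160, 160, 159, 159, 142, 138, 125, 105, 105
The 2 values of 160 occupy positions 1–2 → average rank (1+2)/2 = 1.5.
The 2 values of 159 occupy positions 3–4 → average rank (3+4)/2 = 3.5.
The 2 values of 105 occupy positions 8–9 → average rank (8+9)/2 = 8.5.
Ivy has value 142 mmHg → rank 5.

5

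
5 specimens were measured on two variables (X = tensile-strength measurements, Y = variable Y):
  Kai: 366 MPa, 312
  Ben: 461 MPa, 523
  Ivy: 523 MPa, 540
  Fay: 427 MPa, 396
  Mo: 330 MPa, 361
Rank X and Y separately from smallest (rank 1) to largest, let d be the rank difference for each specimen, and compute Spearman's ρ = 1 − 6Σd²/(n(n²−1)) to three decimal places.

0.900

Ranks of variable 1: 2, 4, 5, 3, 1
Ranks of variable 2: 1, 4, 5, 3, 2
d = r₁ − r₂: 1, 0, 0, 0, -1
d²: 1, 0, 0, 0, 1; Σd² = 2
ρ = 1 − 6·2/(5·24) = 1 − 12/120 = 0.900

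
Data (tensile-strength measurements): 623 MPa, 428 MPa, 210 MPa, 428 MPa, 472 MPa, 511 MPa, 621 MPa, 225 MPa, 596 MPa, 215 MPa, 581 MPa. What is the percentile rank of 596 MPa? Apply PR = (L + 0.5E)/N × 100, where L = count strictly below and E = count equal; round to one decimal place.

77.3

N = 11.
Strictly below 596: 8. Equal to 596: 1.
PR = (8 + 0.5·1)/11 × 100 = 77.3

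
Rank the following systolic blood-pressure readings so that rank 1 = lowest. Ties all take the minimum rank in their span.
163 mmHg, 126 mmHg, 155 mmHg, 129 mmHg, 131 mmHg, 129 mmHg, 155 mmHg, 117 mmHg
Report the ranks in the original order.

Sorted (ascending): 117, 126, 129, 129, 131, 155, 155, 163
The 2 values of 129 occupy positions 3–4 → each gets rank 3.
The 2 values of 155 occupy positions 6–7 → each gets rank 6.

8, 2, 6, 3, 5, 3, 6, 1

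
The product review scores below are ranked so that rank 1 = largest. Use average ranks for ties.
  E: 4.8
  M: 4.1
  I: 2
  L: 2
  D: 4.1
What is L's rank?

4.5

Sorted (descending): 4.8, 4.1, 4.1, 2, 2
The 2 values of 4.1 occupy positions 2–3 → average rank (2+3)/2 = 2.5.
The 2 values of 2 occupy positions 4–5 → average rank (4+5)/2 = 4.5.
L has value 2 → rank 4.5.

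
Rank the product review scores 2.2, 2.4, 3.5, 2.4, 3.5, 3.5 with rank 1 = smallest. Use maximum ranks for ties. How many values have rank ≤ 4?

Sorted (ascending): 2.2, 2.4, 2.4, 3.5, 3.5, 3.5
The 2 values of 2.4 occupy positions 2–3 → each gets rank 3.
The 3 values of 3.5 occupy positions 4–6 → each gets rank 6.
Ranks ≤ 4: {1, 3, 3} → 3 values.

3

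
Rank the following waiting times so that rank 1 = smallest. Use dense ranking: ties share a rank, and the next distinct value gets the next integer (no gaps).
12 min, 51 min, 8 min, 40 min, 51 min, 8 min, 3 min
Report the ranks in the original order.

3, 5, 2, 4, 5, 2, 1

Sorted (ascending): 3, 8, 8, 12, 40, 51, 51
The 2 values of 8 share dense rank 2.
The 2 values of 51 share dense rank 5.
Remaining distinct values take the next consecutive integers.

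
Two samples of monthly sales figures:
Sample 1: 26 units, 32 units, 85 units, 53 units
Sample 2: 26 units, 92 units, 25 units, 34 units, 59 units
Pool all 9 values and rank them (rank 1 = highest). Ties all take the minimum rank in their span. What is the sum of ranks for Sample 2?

Sorted (descending): 92, 85, 59, 53, 34, 32, 26, 26, 25
The 2 values of 26 occupy positions 7–8 → each gets rank 7.
Sample 2 values → pooled ranks: 26→7, 92→1, 25→9, 34→5, 59→3
Rank sum = 7 + 1 + 9 + 5 + 3 = 25

25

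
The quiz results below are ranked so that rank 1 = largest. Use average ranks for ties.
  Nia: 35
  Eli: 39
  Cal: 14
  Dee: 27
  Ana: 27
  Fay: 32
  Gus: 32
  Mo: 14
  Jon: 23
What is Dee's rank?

Sorted (descending): 39, 35, 32, 32, 27, 27, 23, 14, 14
The 2 values of 32 occupy positions 3–4 → average rank (3+4)/2 = 3.5.
The 2 values of 27 occupy positions 5–6 → average rank (5+6)/2 = 5.5.
The 2 values of 14 occupy positions 8–9 → average rank (8+9)/2 = 8.5.
Dee has value 27 → rank 5.5.

5.5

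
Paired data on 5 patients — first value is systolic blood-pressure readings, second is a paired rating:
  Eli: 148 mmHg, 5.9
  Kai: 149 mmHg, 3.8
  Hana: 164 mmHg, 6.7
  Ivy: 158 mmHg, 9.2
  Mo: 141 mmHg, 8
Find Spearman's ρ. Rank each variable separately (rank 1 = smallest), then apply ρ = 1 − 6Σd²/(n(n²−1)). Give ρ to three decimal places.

Ranks of variable 1: 2, 3, 5, 4, 1
Ranks of variable 2: 2, 1, 3, 5, 4
d = r₁ − r₂: 0, 2, 2, -1, -3
d²: 0, 4, 4, 1, 9; Σd² = 18
ρ = 1 − 6·18/(5·24) = 1 − 108/120 = 0.100

0.100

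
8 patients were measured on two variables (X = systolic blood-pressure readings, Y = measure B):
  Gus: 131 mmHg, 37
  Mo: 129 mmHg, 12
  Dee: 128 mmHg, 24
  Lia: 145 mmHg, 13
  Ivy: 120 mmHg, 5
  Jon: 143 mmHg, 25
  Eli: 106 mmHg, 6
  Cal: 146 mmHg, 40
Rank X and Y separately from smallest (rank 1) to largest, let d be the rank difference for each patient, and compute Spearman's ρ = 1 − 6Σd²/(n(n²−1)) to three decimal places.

0.762

Ranks of variable 1: 5, 4, 3, 7, 2, 6, 1, 8
Ranks of variable 2: 7, 3, 5, 4, 1, 6, 2, 8
d = r₁ − r₂: -2, 1, -2, 3, 1, 0, -1, 0
d²: 4, 1, 4, 9, 1, 0, 1, 0; Σd² = 20
ρ = 1 − 6·20/(8·63) = 1 − 120/504 = 0.762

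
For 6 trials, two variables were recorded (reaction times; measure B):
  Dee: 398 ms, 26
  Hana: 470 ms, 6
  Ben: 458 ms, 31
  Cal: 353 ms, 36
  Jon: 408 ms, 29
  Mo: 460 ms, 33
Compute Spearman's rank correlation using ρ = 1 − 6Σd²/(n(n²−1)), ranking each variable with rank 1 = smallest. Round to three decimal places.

-0.429

Ranks of variable 1: 2, 6, 4, 1, 3, 5
Ranks of variable 2: 2, 1, 4, 6, 3, 5
d = r₁ − r₂: 0, 5, 0, -5, 0, 0
d²: 0, 25, 0, 25, 0, 0; Σd² = 50
ρ = 1 − 6·50/(6·35) = 1 − 300/210 = -0.429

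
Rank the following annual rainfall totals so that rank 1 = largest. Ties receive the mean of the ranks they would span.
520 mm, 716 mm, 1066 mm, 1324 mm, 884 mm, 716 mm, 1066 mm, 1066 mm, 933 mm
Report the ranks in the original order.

9, 7.5, 3, 1, 6, 7.5, 3, 3, 5

Sorted (descending): 1324, 1066, 1066, 1066, 933, 884, 716, 716, 520
The 3 values of 1066 occupy positions 2–4 → average rank 3.
The 2 values of 716 occupy positions 7–8 → average rank (7+8)/2 = 7.5.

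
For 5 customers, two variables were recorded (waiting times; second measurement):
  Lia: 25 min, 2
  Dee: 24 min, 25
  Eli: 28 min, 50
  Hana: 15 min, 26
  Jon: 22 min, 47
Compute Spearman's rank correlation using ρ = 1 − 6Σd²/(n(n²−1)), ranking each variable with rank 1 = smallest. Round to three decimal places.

Ranks of variable 1: 4, 3, 5, 1, 2
Ranks of variable 2: 1, 2, 5, 3, 4
d = r₁ − r₂: 3, 1, 0, -2, -2
d²: 9, 1, 0, 4, 4; Σd² = 18
ρ = 1 − 6·18/(5·24) = 1 − 108/120 = 0.100

0.100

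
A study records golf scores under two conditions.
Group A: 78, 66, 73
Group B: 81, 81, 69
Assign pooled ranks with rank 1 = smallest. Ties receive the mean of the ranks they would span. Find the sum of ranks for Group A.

Sorted (ascending): 66, 69, 73, 78, 81, 81
The 2 values of 81 occupy positions 5–6 → average rank (5+6)/2 = 5.5.
Group A values → pooled ranks: 78→4, 66→1, 73→3
Rank sum = 4 + 1 + 3 = 8

8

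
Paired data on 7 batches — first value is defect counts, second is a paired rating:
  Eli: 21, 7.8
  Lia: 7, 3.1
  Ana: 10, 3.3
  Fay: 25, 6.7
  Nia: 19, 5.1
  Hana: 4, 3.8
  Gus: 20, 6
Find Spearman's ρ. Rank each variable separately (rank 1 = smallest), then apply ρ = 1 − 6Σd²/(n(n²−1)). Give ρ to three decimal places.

0.857

Ranks of variable 1: 6, 2, 3, 7, 4, 1, 5
Ranks of variable 2: 7, 1, 2, 6, 4, 3, 5
d = r₁ − r₂: -1, 1, 1, 1, 0, -2, 0
d²: 1, 1, 1, 1, 0, 4, 0; Σd² = 8
ρ = 1 − 6·8/(7·48) = 1 − 48/336 = 0.857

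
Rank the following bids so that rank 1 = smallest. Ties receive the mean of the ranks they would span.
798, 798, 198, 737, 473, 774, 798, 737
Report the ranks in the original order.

7, 7, 1, 3.5, 2, 5, 7, 3.5

Sorted (ascending): 198, 473, 737, 737, 774, 798, 798, 798
The 2 values of 737 occupy positions 3–4 → average rank (3+4)/2 = 3.5.
The 3 values of 798 occupy positions 6–8 → average rank 7.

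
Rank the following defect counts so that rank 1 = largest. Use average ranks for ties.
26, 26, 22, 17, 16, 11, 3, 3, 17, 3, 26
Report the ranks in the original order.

2, 2, 4, 5.5, 7, 8, 10, 10, 5.5, 10, 2

Sorted (descending): 26, 26, 26, 22, 17, 17, 16, 11, 3, 3, 3
The 3 values of 26 occupy positions 1–3 → average rank 2.
The 2 values of 17 occupy positions 5–6 → average rank (5+6)/2 = 5.5.
The 3 values of 3 occupy positions 9–11 → average rank 10.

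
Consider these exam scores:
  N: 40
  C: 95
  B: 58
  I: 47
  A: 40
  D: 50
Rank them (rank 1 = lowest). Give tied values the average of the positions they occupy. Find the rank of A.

Sorted (ascending): 40, 40, 47, 50, 58, 95
The 2 values of 40 occupy positions 1–2 → average rank (1+2)/2 = 1.5.
A has value 40 → rank 1.5.

1.5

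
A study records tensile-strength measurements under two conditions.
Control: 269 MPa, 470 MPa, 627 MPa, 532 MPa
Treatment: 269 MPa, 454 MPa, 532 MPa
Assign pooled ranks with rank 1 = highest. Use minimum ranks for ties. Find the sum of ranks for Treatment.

13

Sorted (descending): 627, 532, 532, 470, 454, 269, 269
The 2 values of 532 occupy positions 2–3 → each gets rank 2.
The 2 values of 269 occupy positions 6–7 → each gets rank 6.
Treatment values → pooled ranks: 269→6, 454→5, 532→2
Rank sum = 6 + 5 + 2 = 13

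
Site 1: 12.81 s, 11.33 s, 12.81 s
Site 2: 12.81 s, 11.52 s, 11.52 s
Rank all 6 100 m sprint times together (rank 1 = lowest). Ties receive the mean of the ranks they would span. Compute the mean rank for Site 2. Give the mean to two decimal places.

Sorted (ascending): 11.33, 11.52, 11.52, 12.81, 12.81, 12.81
The 2 values of 11.52 occupy positions 2–3 → average rank (2+3)/2 = 2.5.
The 3 values of 12.81 occupy positions 4–6 → average rank 5.
Site 2 values → pooled ranks: 12.81→5, 11.52→2.5, 11.52→2.5
Mean rank = (5 + 2.5 + 2.5) / 3 = 3.33

3.33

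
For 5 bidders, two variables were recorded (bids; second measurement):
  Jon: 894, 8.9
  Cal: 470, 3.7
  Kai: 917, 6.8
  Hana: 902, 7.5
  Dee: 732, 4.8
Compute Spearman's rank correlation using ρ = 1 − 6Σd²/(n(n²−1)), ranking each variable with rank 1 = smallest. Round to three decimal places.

Ranks of variable 1: 3, 1, 5, 4, 2
Ranks of variable 2: 5, 1, 3, 4, 2
d = r₁ − r₂: -2, 0, 2, 0, 0
d²: 4, 0, 4, 0, 0; Σd² = 8
ρ = 1 − 6·8/(5·24) = 1 − 48/120 = 0.600

0.600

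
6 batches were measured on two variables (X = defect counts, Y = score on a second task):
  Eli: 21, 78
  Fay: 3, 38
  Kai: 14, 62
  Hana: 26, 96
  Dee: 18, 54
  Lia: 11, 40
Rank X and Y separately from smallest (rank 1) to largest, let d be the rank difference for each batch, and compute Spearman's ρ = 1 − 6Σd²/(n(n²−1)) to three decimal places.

Ranks of variable 1: 5, 1, 3, 6, 4, 2
Ranks of variable 2: 5, 1, 4, 6, 3, 2
d = r₁ − r₂: 0, 0, -1, 0, 1, 0
d²: 0, 0, 1, 0, 1, 0; Σd² = 2
ρ = 1 − 6·2/(6·35) = 1 − 12/210 = 0.943

0.943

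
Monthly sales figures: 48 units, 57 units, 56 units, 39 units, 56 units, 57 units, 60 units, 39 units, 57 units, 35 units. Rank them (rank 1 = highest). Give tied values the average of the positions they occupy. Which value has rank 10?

35

Sorted (descending): 60, 57, 57, 57, 56, 56, 48, 39, 39, 35
The 3 values of 57 occupy positions 2–4 → average rank 3.
The 2 values of 56 occupy positions 5–6 → average rank (5+6)/2 = 5.5.
The 2 values of 39 occupy positions 8–9 → average rank (8+9)/2 = 8.5.
Rank 10 → value 35.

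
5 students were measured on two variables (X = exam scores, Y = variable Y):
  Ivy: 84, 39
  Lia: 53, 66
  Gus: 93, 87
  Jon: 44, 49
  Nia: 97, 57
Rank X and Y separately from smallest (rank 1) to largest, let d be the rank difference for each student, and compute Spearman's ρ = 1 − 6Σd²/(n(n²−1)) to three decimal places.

Ranks of variable 1: 3, 2, 4, 1, 5
Ranks of variable 2: 1, 4, 5, 2, 3
d = r₁ − r₂: 2, -2, -1, -1, 2
d²: 4, 4, 1, 1, 4; Σd² = 14
ρ = 1 − 6·14/(5·24) = 1 − 84/120 = 0.300

0.300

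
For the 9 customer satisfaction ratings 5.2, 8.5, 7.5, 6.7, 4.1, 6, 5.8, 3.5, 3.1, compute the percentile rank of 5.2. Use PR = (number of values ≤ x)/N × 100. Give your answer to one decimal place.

N = 9.
Strictly below 5.2: 3. Equal to 5.2: 1.
PR = 4/9 × 100 = 44.4

44.4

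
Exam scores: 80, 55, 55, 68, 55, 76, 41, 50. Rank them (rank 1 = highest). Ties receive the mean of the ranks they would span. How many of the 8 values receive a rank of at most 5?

Sorted (descending): 80, 76, 68, 55, 55, 55, 50, 41
The 3 values of 55 occupy positions 4–6 → average rank 5.
Ranks ≤ 5: {1, 2, 3, 5, 5, 5} → 6 values.

6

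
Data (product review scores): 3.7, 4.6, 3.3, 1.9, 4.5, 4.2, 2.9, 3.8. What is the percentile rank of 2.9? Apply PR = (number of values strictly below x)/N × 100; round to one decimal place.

N = 8.
Strictly below 2.9: 1. Equal to 2.9: 1.
PR = 1/8 × 100 = 12.5

12.5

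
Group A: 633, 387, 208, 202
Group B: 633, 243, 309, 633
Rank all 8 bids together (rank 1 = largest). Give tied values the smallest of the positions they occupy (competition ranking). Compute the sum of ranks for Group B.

13

Sorted (descending): 633, 633, 633, 387, 309, 243, 208, 202
The 3 values of 633 occupy positions 1–3 → each gets rank 1.
Group B values → pooled ranks: 633→1, 243→6, 309→5, 633→1
Rank sum = 1 + 6 + 5 + 1 = 13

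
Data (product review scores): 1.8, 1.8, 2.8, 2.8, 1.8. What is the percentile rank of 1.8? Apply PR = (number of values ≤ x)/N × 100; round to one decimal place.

60.0

N = 5.
Strictly below 1.8: 0. Equal to 1.8: 3.
PR = 3/5 × 100 = 60.0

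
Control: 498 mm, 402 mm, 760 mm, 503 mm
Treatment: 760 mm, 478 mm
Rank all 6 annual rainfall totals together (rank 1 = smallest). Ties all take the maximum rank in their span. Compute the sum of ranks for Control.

Sorted (ascending): 402, 478, 498, 503, 760, 760
The 2 values of 760 occupy positions 5–6 → each gets rank 6.
Control values → pooled ranks: 498→3, 402→1, 760→6, 503→4
Rank sum = 3 + 1 + 6 + 4 = 14

14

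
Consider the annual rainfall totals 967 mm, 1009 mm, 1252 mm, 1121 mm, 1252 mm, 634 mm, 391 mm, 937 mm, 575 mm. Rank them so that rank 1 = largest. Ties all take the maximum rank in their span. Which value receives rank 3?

Sorted (descending): 1252, 1252, 1121, 1009, 967, 937, 634, 575, 391
The 2 values of 1252 occupy positions 1–2 → each gets rank 2.
Rank 3 → value 1121.

1121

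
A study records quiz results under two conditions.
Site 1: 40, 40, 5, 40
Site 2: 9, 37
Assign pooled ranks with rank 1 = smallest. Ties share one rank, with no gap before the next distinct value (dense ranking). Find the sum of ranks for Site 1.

13

Sorted (ascending): 5, 9, 37, 40, 40, 40
The 3 values of 40 share dense rank 4.
Remaining distinct values take the next consecutive integers.
Site 1 values → pooled ranks: 40→4, 40→4, 5→1, 40→4
Rank sum = 4 + 4 + 1 + 4 = 13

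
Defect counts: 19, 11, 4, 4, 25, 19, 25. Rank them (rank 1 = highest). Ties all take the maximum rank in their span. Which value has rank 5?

Sorted (descending): 25, 25, 19, 19, 11, 4, 4
The 2 values of 25 occupy positions 1–2 → each gets rank 2.
The 2 values of 19 occupy positions 3–4 → each gets rank 4.
The 2 values of 4 occupy positions 6–7 → each gets rank 7.
Rank 5 → value 11.

11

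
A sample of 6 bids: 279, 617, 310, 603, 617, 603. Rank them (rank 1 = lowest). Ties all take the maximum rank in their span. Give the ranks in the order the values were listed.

1, 6, 2, 4, 6, 4

Sorted (ascending): 279, 310, 603, 603, 617, 617
The 2 values of 603 occupy positions 3–4 → each gets rank 4.
The 2 values of 617 occupy positions 5–6 → each gets rank 6.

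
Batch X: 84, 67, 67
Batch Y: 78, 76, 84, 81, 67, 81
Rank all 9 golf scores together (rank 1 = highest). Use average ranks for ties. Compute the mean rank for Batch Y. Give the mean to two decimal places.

Sorted (descending): 84, 84, 81, 81, 78, 76, 67, 67, 67
The 2 values of 84 occupy positions 1–2 → average rank (1+2)/2 = 1.5.
The 2 values of 81 occupy positions 3–4 → average rank (3+4)/2 = 3.5.
The 3 values of 67 occupy positions 7–9 → average rank 8.
Batch Y values → pooled ranks: 78→5, 76→6, 84→1.5, 81→3.5, 67→8, 81→3.5
Mean rank = (5 + 6 + 1.5 + 3.5 + 8 + 3.5) / 6 = 4.58

4.58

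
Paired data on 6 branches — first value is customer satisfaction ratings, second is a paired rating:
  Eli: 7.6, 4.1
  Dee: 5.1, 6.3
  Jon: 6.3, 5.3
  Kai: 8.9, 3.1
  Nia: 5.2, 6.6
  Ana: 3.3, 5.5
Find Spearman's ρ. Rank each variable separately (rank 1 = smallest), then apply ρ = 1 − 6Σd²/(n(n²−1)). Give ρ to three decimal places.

Ranks of variable 1: 5, 2, 4, 6, 3, 1
Ranks of variable 2: 2, 5, 3, 1, 6, 4
d = r₁ − r₂: 3, -3, 1, 5, -3, -3
d²: 9, 9, 1, 25, 9, 9; Σd² = 62
ρ = 1 − 6·62/(6·35) = 1 − 372/210 = -0.771

-0.771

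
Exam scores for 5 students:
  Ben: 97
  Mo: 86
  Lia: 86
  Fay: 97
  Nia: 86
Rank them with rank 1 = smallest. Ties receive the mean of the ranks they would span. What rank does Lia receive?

2

Sorted (ascending): 86, 86, 86, 97, 97
The 3 values of 86 occupy positions 1–3 → average rank 2.
The 2 values of 97 occupy positions 4–5 → average rank (4+5)/2 = 4.5.
Lia has value 86 → rank 2.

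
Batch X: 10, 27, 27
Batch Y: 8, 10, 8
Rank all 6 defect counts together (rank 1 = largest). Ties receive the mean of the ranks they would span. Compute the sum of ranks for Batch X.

Sorted (descending): 27, 27, 10, 10, 8, 8
The 2 values of 27 occupy positions 1–2 → average rank (1+2)/2 = 1.5.
The 2 values of 10 occupy positions 3–4 → average rank (3+4)/2 = 3.5.
The 2 values of 8 occupy positions 5–6 → average rank (5+6)/2 = 5.5.
Batch X values → pooled ranks: 10→3.5, 27→1.5, 27→1.5
Rank sum = 3.5 + 1.5 + 1.5 = 6.5

6.5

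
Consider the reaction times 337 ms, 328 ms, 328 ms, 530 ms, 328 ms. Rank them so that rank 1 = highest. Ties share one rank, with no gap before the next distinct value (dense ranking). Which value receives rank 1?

Sorted (descending): 530, 337, 328, 328, 328
The 3 values of 328 share dense rank 3.
Remaining distinct values take the next consecutive integers.
Rank 1 → value 530.

530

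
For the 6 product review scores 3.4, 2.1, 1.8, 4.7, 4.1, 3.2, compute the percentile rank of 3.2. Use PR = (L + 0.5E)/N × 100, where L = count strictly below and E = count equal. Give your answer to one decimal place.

41.7

N = 6.
Strictly below 3.2: 2. Equal to 3.2: 1.
PR = (2 + 0.5·1)/6 × 100 = 41.7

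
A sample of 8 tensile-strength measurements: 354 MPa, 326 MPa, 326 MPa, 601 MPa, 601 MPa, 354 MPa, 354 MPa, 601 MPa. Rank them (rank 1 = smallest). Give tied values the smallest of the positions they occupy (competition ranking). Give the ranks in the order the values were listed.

3, 1, 1, 6, 6, 3, 3, 6

Sorted (ascending): 326, 326, 354, 354, 354, 601, 601, 601
The 2 values of 326 occupy positions 1–2 → each gets rank 1.
The 3 values of 354 occupy positions 3–5 → each gets rank 3.
The 3 values of 601 occupy positions 6–8 → each gets rank 6.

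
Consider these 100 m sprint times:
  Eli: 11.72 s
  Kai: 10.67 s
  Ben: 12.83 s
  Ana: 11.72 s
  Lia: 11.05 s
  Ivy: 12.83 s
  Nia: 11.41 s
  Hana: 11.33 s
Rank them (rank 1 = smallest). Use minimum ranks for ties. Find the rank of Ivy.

7

Sorted (ascending): 10.67, 11.05, 11.33, 11.41, 11.72, 11.72, 12.83, 12.83
The 2 values of 11.72 occupy positions 5–6 → each gets rank 5.
The 2 values of 12.83 occupy positions 7–8 → each gets rank 7.
Ivy has value 12.83 s → rank 7.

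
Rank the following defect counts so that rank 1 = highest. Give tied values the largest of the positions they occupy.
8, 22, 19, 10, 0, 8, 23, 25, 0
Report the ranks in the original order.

7, 3, 4, 5, 9, 7, 2, 1, 9

Sorted (descending): 25, 23, 22, 19, 10, 8, 8, 0, 0
The 2 values of 8 occupy positions 6–7 → each gets rank 7.
The 2 values of 0 occupy positions 8–9 → each gets rank 9.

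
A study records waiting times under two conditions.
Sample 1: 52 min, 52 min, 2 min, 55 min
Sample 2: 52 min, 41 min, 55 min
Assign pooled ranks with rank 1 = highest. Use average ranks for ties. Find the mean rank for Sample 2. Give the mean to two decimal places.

3.83

Sorted (descending): 55, 55, 52, 52, 52, 41, 2
The 2 values of 55 occupy positions 1–2 → average rank (1+2)/2 = 1.5.
The 3 values of 52 occupy positions 3–5 → average rank 4.
Sample 2 values → pooled ranks: 52→4, 41→6, 55→1.5
Mean rank = (4 + 6 + 1.5) / 3 = 3.83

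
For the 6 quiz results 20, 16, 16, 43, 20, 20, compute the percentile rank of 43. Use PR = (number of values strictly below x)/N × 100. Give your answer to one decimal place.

N = 6.
Strictly below 43: 5. Equal to 43: 1.
PR = 5/6 × 100 = 83.3

83.3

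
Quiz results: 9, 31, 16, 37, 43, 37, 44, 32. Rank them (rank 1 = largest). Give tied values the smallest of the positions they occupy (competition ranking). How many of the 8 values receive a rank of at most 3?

4

Sorted (descending): 44, 43, 37, 37, 32, 31, 16, 9
The 2 values of 37 occupy positions 3–4 → each gets rank 3.
Ranks ≤ 3: {1, 2, 3, 3} → 4 values.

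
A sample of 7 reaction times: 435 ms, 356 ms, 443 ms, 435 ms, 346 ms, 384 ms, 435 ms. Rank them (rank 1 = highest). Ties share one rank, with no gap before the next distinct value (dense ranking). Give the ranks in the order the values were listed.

Sorted (descending): 443, 435, 435, 435, 384, 356, 346
The 3 values of 435 share dense rank 2.
Remaining distinct values take the next consecutive integers.

2, 4, 1, 2, 5, 3, 2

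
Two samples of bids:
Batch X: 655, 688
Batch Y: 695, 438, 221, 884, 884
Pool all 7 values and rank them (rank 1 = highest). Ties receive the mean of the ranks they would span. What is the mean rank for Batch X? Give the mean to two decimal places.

4.50

Sorted (descending): 884, 884, 695, 688, 655, 438, 221
The 2 values of 884 occupy positions 1–2 → average rank (1+2)/2 = 1.5.
Batch X values → pooled ranks: 655→5, 688→4
Mean rank = (5 + 4) / 2 = 4.50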